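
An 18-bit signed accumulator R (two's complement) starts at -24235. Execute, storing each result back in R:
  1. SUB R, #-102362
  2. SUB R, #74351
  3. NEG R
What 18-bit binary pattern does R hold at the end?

Start: R = -24235 = 111010000101010101.
R = -24235 − (-102362) = 78127 = 010011000100101111
R = 78127 − 74351 = 3776 = 000000111011000000
R = −(3776) = -3776 = 111111000101000000

111111000101000000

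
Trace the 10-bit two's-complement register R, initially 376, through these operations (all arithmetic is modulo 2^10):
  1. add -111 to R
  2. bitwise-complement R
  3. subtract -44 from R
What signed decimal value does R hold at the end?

-222

Start: R = 376 = 0101111000.
R = 376 + (-111) = 265 = 0100001001
R = NOT 0100001001 = 1011110110 = -266
R = -266 − (-44) = -222 = 1100100010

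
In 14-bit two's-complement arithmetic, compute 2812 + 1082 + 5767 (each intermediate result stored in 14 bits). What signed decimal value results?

2812 + 1082 = 3894 (00111100110110)
3894 + 5767 = 9661 → wraps to -6723 (10010110111101)

-6723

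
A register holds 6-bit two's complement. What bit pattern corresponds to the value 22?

22 is non-negative, so write it directly in 6 bits: 010110.

010110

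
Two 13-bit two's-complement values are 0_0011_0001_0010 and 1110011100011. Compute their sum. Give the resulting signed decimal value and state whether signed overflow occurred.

-11; no overflow

0_0011_0001_0010 → 0001100010010 = 786 (signed)
1110011100011 = -797 (signed)
  0001100010010
+ 1110011100011
= 1111111110101
Result 1111111110101: MSB = 1 → 8181 − 8192 = -11.
Addends have opposite signs, so signed overflow cannot occur.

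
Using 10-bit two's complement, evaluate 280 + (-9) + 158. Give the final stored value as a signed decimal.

429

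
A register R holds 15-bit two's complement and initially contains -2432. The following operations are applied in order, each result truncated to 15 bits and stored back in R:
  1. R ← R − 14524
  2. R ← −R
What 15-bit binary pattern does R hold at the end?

Start: R = -2432 = 111011010000000.
R = -2432 − 14524 = -16956; wraps to 15812 = 011110111000100
R = −(15812) = -15812 = 100001000111100

100001000111100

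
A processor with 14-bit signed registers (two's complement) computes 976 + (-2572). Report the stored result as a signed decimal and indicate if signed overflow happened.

-1596; no overflow

976 → 00001111010000
-2572 → 11010111110100
  00001111010000
+ 11010111110100
= 11100111000100
Result 11100111000100: MSB = 1 → 14788 − 16384 = -1596.
Addends have opposite signs, so signed overflow cannot occur.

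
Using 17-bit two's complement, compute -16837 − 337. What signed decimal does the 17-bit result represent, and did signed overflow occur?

-16837 → 11011111000111011
337 → 00000000101010001
Subtract via negate-and-add: invert 00000000101010001 + 1 = 11111111010101111 (i.e. -337).
  11011111000111011
+ 11111111010101111
= 11011110011101010  (discard carry-out 1)
Result 11011110011101010: MSB = 1 → 113898 − 131072 = -17174.
Both addends (after negating the subtrahend) are negative and so is the stored result: no signed overflow.

-17174; no overflow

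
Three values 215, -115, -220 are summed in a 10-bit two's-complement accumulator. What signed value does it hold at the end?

215 + (-115) = 100 (0001100100)
100 + (-220) = -120 (1110001000)

-120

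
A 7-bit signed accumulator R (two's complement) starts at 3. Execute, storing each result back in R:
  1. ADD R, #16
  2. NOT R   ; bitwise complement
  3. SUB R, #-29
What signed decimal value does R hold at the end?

Start: R = 3 = 0000011.
R = 3 + 16 = 19 = 0010011
R = NOT 0010011 = 1101100 = -20
R = -20 − (-29) = 9 = 0001001

9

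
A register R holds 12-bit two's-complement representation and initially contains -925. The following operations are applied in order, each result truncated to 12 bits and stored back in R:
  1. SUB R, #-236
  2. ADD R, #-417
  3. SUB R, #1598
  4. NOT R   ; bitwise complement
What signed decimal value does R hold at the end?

Start: R = -925 = 110001100011.
R = -925 − (-236) = -689 = 110101001111
R = -689 + (-417) = -1106 = 101110101110
R = -1106 − 1598 = -2704; wraps to 1392 = 010101110000
R = NOT 010101110000 = 101010001111 = -1393

-1393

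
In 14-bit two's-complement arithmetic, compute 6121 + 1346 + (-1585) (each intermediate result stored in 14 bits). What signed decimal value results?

5882

6121 + 1346 = 7467 (01110100101011)
7467 + (-1585) = 5882 (01011011111010)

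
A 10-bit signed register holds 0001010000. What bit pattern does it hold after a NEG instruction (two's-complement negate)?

1110110000

Invert: 1110101111. Add 1: 1110110000.
Check: 0001010000 = 80, 1110110000 = -80.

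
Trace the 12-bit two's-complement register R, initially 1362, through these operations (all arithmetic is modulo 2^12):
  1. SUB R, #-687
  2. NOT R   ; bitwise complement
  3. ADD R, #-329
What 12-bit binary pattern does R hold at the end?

011010110101

Start: R = 1362 = 010101010010.
R = 1362 − (-687) = 2049; wraps to -2047 = 100000000001
R = NOT 100000000001 = 011111111110 = 2046
R = 2046 + (-329) = 1717 = 011010110101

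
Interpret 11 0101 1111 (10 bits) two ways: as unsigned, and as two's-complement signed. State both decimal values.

unsigned = 863, signed = -161

Unsigned: 1101011111 = 863.
Signed: MSB=1 → 863 − 1024 = -161.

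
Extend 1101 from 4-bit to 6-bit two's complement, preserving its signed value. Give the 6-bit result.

MSB of 1101 is 1; replicate it into the new high bits.
11|1101 → 111101 (still -3).

111101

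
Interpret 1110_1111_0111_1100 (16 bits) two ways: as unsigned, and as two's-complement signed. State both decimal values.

Unsigned: 1110111101111100 = 61308.
Signed: MSB=1 → 61308 − 65536 = -4228.

unsigned = 61308, signed = -4228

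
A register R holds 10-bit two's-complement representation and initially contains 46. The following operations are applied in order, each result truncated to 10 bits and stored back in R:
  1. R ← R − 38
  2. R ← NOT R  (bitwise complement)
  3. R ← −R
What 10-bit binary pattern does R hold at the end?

0000001001

Start: R = 46 = 0000101110.
R = 46 − 38 = 8 = 0000001000
R = NOT 0000001000 = 1111110111 = -9
R = −(-9) = 9 = 0000001001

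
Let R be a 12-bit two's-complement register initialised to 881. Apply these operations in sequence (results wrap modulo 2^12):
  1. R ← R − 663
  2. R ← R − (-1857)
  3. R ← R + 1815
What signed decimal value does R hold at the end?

Start: R = 881 = 001101110001.
R = 881 − 663 = 218 = 000011011010
R = 218 − (-1857) = 2075; wraps to -2021 = 100000011011
R = -2021 + 1815 = -206 = 111100110010

-206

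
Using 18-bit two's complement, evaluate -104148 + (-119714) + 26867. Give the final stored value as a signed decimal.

65149

-104148 + (-119714) = -223862 → wraps to 38282 (001001010110001010)
38282 + 26867 = 65149 (001111111001111101)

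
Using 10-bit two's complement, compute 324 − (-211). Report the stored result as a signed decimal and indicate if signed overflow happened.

-489; overflow

324 → 0101000100
-211 → 1100101101
Subtract via negate-and-add: invert 1100101101 + 1 = 0011010011 (i.e. 211).
  0101000100
+ 0011010011
= 1000010111
Result 1000010111: MSB = 1 → 535 − 1024 = -489.
Both addends (after negating the subtrahend) are non-negative but the stored result is negative: signed overflow. The true value 324 − (-211) = 535 lies outside [-512, 511].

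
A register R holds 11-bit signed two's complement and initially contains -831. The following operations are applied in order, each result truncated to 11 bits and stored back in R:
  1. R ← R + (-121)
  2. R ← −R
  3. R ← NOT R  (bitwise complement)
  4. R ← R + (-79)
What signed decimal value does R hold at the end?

1016

Start: R = -831 = 10011000001.
R = -831 + (-121) = -952 = 10001001000
R = −(-952) = 952 = 01110111000
R = NOT 01110111000 = 10001000111 = -953
R = -953 + (-79) = -1032; wraps to 1016 = 01111111000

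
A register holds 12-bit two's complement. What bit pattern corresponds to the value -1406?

101010000010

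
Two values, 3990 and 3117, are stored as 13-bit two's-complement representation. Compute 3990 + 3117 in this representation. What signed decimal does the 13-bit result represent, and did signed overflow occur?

3990 → 0111110010110
3117 → 0110000101101
  0111110010110
+ 0110000101101
= 1101111000011
Result 1101111000011: MSB = 1 → 7107 − 8192 = -1085.
Both addends are non-negative but the stored result is negative: signed overflow. The true value 3990 + 3117 = 7107 lies outside [-4096, 4095].

-1085; overflow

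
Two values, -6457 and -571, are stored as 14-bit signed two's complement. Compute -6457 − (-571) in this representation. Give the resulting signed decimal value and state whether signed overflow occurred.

-5886; no overflow

-6457 → 10011011000111
-571 → 11110111000101
Subtract via negate-and-add: invert 11110111000101 + 1 = 00001000111011 (i.e. 571).
  10011011000111
+ 00001000111011
= 10100100000010
Result 10100100000010: MSB = 1 → 10498 − 16384 = -5886.
Addends (after negating the subtrahend) have opposite signs, so signed overflow cannot occur.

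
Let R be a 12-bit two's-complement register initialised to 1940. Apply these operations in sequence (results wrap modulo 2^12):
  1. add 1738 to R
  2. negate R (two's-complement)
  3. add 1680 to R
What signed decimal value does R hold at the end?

-1998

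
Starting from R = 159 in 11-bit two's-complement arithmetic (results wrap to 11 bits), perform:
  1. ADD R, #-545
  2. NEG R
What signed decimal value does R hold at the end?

386

Start: R = 159 = 00010011111.
R = 159 + (-545) = -386 = 11001111110
R = −(-386) = 386 = 00110000010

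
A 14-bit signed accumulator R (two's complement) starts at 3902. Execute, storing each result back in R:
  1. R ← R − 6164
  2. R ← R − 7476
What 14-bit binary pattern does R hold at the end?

Start: R = 3902 = 00111100111110.
R = 3902 − 6164 = -2262 = 11011100101010
R = -2262 − 7476 = -9738; wraps to 6646 = 01100111110110

01100111110110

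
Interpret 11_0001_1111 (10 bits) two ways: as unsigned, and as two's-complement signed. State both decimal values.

Unsigned: 1100011111 = 799.
Signed: MSB=1 → 799 − 1024 = -225.

unsigned = 799, signed = -225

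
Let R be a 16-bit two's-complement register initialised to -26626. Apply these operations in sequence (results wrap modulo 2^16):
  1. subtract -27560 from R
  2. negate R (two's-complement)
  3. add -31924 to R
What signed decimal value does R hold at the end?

Start: R = -26626 = 1001011111111110.
R = -26626 − (-27560) = 934 = 0000001110100110
R = −(934) = -934 = 1111110001011010
R = -934 + (-31924) = -32858; wraps to 32678 = 0111111110100110

32678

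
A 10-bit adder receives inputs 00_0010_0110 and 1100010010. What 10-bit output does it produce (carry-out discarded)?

1100111000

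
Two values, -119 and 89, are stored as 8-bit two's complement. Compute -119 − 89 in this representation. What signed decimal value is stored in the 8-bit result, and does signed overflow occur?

-119 → 10001001
89 → 01011001
Subtract via negate-and-add: invert 01011001 + 1 = 10100111 (i.e. -89).
  10001001
+ 10100111
= 00110000  (discard carry-out 1)
Result 00110000: MSB = 0 → value 48.
Both addends (after negating the subtrahend) are negative but the stored result is non-negative: signed overflow. The true value -119 − 89 = -208 lies outside [-128, 127].

48; overflow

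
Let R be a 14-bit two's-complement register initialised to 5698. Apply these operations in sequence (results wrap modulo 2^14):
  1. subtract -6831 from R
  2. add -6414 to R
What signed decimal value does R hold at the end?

Start: R = 5698 = 01011001000010.
R = 5698 − (-6831) = 12529; wraps to -3855 = 11000011110001
R = -3855 + (-6414) = -10269; wraps to 6115 = 01011111100011

6115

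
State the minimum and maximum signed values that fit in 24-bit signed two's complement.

min = -8388608, max = 8388607

Minimum: −2^23 = -8388608.
Maximum: 2^23 − 1 = 8388607.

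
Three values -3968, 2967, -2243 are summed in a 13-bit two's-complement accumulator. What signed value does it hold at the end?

-3968 + 2967 = -1001 (1110000010111)
-1001 + (-2243) = -3244 (1001101010100)

-3244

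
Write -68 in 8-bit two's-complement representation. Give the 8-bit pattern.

|-68| = 68 = 01000100 in 8 bits.
Invert the bits: 10111011. Add 1: 10111100.
Check: 10111100 reads as 188 − 256 = -68.

10111100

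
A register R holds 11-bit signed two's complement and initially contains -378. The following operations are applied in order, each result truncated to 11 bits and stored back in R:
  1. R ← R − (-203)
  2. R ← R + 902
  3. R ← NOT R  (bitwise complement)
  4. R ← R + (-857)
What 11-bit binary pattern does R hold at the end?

Start: R = -378 = 11010000110.
R = -378 − (-203) = -175 = 11101010001
R = -175 + 902 = 727 = 01011010111
R = NOT 01011010111 = 10100101000 = -728
R = -728 + (-857) = -1585; wraps to 463 = 00111001111

00111001111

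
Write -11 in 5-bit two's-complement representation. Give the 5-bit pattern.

10101

|-11| = 11 = 01011 in 5 bits.
Invert the bits: 10100. Add 1: 10101.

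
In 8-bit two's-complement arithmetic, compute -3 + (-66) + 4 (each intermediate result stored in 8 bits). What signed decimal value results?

-65

-3 + (-66) = -69 (10111011)
-69 + 4 = -65 (10111111)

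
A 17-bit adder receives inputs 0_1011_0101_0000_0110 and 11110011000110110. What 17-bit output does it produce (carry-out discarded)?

01001101100111100

  01011010100000110
+ 11110011000110110
= 01001101100111100  (discard carry-out 1)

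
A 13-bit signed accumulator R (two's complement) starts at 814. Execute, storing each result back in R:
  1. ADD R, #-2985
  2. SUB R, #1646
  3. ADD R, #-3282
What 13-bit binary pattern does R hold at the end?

0010001000101

Start: R = 814 = 0001100101110.
R = 814 + (-2985) = -2171 = 1011110000101
R = -2171 − 1646 = -3817 = 1000100010111
R = -3817 + (-3282) = -7099; wraps to 1093 = 0010001000101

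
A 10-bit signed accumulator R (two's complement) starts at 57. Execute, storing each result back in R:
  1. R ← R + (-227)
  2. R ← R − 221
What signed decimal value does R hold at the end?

-391

Start: R = 57 = 0000111001.
R = 57 + (-227) = -170 = 1101010110
R = -170 − 221 = -391 = 1001111001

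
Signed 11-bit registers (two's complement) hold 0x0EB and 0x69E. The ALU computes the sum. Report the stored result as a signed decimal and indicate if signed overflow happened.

-119; no overflow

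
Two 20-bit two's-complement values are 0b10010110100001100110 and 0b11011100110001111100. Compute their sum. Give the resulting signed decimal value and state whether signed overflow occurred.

0b10010110100001100110 → 10010110100001100110 = -432026 (signed)
0b11011100110001111100 → 11011100110001111100 = -144260 (signed)
  10010110100001100110
+ 11011100110001111100
= 01110011010011100010  (discard carry-out 1)
Result 01110011010011100010: MSB = 0 → value 472290.
Both addends are negative but the stored result is non-negative: signed overflow. The true value -432026 + (-144260) = -576286 lies outside [-524288, 524287].

472290; overflow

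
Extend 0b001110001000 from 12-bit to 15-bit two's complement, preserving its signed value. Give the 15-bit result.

000001110001000

MSB of 001110001000 is 0; replicate it into the new high bits.
000|001110001000 → 000001110001000 (still 904).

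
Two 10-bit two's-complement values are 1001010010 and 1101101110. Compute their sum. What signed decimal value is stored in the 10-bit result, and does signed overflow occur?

448; overflow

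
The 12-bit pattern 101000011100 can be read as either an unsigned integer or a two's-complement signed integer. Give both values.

Unsigned: 101000011100 = 2588.
Signed: MSB=1 → 2588 − 4096 = -1508.

unsigned = 2588, signed = -1508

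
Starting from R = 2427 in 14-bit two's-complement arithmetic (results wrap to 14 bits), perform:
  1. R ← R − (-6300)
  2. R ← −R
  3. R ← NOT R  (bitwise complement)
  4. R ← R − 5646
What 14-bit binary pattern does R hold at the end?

00110000001000

Start: R = 2427 = 00100101111011.
R = 2427 − (-6300) = 8727; wraps to -7657 = 10001000010111
R = −(-7657) = 7657 = 01110111101001
R = NOT 01110111101001 = 10001000010110 = -7658
R = -7658 − 5646 = -13304; wraps to 3080 = 00110000001000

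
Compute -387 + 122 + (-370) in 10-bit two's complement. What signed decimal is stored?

389

-387 + 122 = -265 (1011110111)
-265 + (-370) = -635 → wraps to 389 (0110000101)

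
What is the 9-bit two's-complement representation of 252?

011111100

252 is non-negative, so write it directly in 9 bits: 011111100.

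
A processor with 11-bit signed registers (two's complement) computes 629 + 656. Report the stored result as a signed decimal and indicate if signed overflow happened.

629 → 01001110101
656 → 01010010000
  01001110101
+ 01010010000
= 10100000101
Result 10100000101: MSB = 1 → 1285 − 2048 = -763.
Both addends are non-negative but the stored result is negative: signed overflow. The true value 629 + 656 = 1285 lies outside [-1024, 1023].

-763; overflow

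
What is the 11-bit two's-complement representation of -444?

11001000100

|-444| = 444 = 00110111100 in 11 bits.
Invert the bits: 11001000011. Add 1: 11001000100.
Check: 11001000100 reads as 1604 − 2048 = -444.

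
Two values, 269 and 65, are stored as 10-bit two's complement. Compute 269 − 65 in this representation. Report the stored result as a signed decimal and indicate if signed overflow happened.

204; no overflow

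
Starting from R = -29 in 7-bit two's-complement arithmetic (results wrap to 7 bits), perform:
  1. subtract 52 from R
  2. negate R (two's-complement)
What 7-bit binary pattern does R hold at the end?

1010001

Start: R = -29 = 1100011.
R = -29 − 52 = -81; wraps to 47 = 0101111
R = −(47) = -47 = 1010001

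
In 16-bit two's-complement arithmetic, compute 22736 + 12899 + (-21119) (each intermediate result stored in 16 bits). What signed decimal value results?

22736 + 12899 = 35635 → wraps to -29901 (1000101100110011)
-29901 + (-21119) = -51020 → wraps to 14516 (0011100010110100)

14516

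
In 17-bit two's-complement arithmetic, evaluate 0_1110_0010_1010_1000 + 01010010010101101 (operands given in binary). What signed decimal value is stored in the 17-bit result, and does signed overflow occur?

-30891; overflow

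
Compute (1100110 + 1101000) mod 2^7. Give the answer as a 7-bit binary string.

  1100110
+ 1101000
= 1001110  (discard carry-out 1)

1001110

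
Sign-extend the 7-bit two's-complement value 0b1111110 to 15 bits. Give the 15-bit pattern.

MSB of 1111110 is 1; replicate it into the new high bits.
11111111|1111110 → 111111111111110 (still -2).

111111111111110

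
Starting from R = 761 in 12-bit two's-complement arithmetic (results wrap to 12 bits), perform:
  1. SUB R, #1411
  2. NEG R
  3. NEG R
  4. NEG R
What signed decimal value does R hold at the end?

Start: R = 761 = 001011111001.
R = 761 − 1411 = -650 = 110101110110
R = −(-650) = 650 = 001010001010
R = −(650) = -650 = 110101110110
R = −(-650) = 650 = 001010001010

650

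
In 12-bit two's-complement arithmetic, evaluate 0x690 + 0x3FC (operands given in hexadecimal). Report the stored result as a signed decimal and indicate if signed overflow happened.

-1396; overflow

0x690 = 011010010000 = 1680 (signed)
0x3FC = 001111111100 = 1020 (signed)
  011010010000
+ 001111111100
= 101010001100
Result 101010001100: MSB = 1 → 2700 − 4096 = -1396.
Both addends are non-negative but the stored result is negative: signed overflow. The true value 1680 + 1020 = 2700 lies outside [-2048, 2047].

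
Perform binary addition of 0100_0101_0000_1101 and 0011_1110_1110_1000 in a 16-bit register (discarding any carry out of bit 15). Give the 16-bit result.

1000001111110101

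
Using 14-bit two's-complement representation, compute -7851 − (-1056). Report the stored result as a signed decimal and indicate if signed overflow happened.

-6795; no overflow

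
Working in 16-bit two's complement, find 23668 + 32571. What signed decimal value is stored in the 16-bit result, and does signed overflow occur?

-9297; overflow

23668 → 0101110001110100
32571 → 0111111100111011
  0101110001110100
+ 0111111100111011
= 1101101110101111
Result 1101101110101111: MSB = 1 → 56239 − 65536 = -9297.
Both addends are non-negative but the stored result is negative: signed overflow. The true value 23668 + 32571 = 56239 lies outside [-32768, 32767].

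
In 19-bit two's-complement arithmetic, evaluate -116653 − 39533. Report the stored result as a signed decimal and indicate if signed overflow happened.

-156186; no overflow

-116653 → 1100011100001010011
39533 → 0001001101001101101
Subtract via negate-and-add: invert 0001001101001101101 + 1 = 1110110010110010011 (i.e. -39533).
  1100011100001010011
+ 1110110010110010011
= 1011001110111100110  (discard carry-out 1)
Result 1011001110111100110: MSB = 1 → 368102 − 524288 = -156186.
Both addends (after negating the subtrahend) are negative and so is the stored result: no signed overflow.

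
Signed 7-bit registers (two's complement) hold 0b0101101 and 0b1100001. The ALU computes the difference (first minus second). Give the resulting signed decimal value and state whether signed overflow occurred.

0b0101101 → 0101101 = 45 (signed)
0b1100001 → 1100001 = -31 (signed)
Subtract via negate-and-add: invert 1100001 + 1 = 0011111 (i.e. 31).
  0101101
+ 0011111
= 1001100
Result 1001100: MSB = 1 → 76 − 128 = -52.
Both addends (after negating the subtrahend) are non-negative but the stored result is negative: signed overflow. The true value 45 − (-31) = 76 lies outside [-64, 63].

-52; overflow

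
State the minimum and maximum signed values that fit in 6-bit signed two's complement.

min = -32, max = 31

Minimum: −2^5 = -32.
Maximum: 2^5 − 1 = 31.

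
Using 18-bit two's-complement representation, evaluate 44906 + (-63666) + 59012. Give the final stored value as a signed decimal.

44906 + (-63666) = -18760 (111011011010111000)
-18760 + 59012 = 40252 (001001110100111100)

40252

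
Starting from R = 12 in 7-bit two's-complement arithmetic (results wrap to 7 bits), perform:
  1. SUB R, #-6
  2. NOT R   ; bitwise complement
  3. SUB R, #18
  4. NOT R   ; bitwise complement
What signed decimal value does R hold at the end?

Start: R = 12 = 0001100.
R = 12 − (-6) = 18 = 0010010
R = NOT 0010010 = 1101101 = -19
R = -19 − 18 = -37 = 1011011
R = NOT 1011011 = 0100100 = 36

36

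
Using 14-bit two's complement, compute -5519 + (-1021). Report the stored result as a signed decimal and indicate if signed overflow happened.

-6540; no overflow

-5519 → 10101001110001
-1021 → 11110000000011
  10101001110001
+ 11110000000011
= 10011001110100  (discard carry-out 1)
Result 10011001110100: MSB = 1 → 9844 − 16384 = -6540.
Both addends are negative and so is the stored result: no signed overflow.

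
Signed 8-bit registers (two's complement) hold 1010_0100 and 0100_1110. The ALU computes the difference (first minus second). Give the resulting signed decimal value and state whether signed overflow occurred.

1010_0100 → 10100100 = -92 (signed)
0100_1110 → 01001110 = 78 (signed)
Subtract via negate-and-add: invert 01001110 + 1 = 10110010 (i.e. -78).
  10100100
+ 10110010
= 01010110  (discard carry-out 1)
Result 01010110: MSB = 0 → value 86.
Both addends (after negating the subtrahend) are negative but the stored result is non-negative: signed overflow. The true value -92 − 78 = -170 lies outside [-128, 127].

86; overflow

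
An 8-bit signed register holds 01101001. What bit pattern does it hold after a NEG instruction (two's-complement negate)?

Invert: 10010110. Add 1: 10010111.
Check: 01101001 = 105, 10010111 = -105.

10010111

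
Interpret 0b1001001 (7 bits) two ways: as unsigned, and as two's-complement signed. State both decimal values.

unsigned = 73, signed = -55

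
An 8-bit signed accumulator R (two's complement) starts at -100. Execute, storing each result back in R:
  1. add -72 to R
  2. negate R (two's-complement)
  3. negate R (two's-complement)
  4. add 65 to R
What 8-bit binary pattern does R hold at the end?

Start: R = -100 = 10011100.
R = -100 + (-72) = -172; wraps to 84 = 01010100
R = −(84) = -84 = 10101100
R = −(-84) = 84 = 01010100
R = 84 + 65 = 149; wraps to -107 = 10010101

10010101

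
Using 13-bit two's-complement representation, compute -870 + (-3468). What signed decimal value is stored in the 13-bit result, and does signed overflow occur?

3854; overflow

-870 → 1110010011010
-3468 → 1001001110100
  1110010011010
+ 1001001110100
= 0111100001110  (discard carry-out 1)
Result 0111100001110: MSB = 0 → value 3854.
Both addends are negative but the stored result is non-negative: signed overflow. The true value -870 + (-3468) = -4338 lies outside [-4096, 4095].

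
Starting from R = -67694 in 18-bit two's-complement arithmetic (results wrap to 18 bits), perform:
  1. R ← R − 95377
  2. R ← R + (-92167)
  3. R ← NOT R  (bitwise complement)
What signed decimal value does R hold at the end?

Start: R = -67694 = 101111011110010010.
R = -67694 − 95377 = -163071; wraps to 99073 = 011000001100000001
R = 99073 + (-92167) = 6906 = 000001101011111010
R = NOT 000001101011111010 = 111110010100000101 = -6907

-6907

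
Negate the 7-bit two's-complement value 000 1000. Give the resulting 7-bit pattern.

1111000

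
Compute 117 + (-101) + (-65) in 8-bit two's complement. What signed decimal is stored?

-49

117 + (-101) = 16 (00010000)
16 + (-65) = -49 (11001111)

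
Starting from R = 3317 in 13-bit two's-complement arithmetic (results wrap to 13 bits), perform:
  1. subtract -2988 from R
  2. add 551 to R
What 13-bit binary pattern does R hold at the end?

1101011001000

Start: R = 3317 = 0110011110101.
R = 3317 − (-2988) = 6305; wraps to -1887 = 1100010100001
R = -1887 + 551 = -1336 = 1101011001000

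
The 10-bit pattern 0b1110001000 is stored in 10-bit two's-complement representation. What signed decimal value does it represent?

-120

MSB is 1, so the value is negative.
Unsigned reading: 904. Subtract 2^10 = 1024: 904 − 1024 = -120.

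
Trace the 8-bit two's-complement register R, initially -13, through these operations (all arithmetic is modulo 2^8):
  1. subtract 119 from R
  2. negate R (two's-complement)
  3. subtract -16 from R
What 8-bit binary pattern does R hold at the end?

10010100

Start: R = -13 = 11110011.
R = -13 − 119 = -132; wraps to 124 = 01111100
R = −(124) = -124 = 10000100
R = -124 − (-16) = -108 = 10010100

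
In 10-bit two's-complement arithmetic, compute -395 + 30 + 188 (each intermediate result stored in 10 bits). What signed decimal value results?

-395 + 30 = -365 (1010010011)
-365 + 188 = -177 (1101001111)

-177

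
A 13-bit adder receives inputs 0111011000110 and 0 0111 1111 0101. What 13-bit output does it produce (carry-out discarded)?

1011010111011

  0111011000110
+ 0011111110101
= 1011010111011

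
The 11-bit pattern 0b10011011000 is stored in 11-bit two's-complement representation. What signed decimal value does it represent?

-808

MSB is 1, so the value is negative.
Invert: 01100100111. Add 1: 01100101000 = 808. So the value is −808.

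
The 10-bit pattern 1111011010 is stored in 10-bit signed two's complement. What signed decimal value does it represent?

MSB is 1, so the value is negative.
Unsigned reading: 986. Subtract 2^10 = 1024: 986 − 1024 = -38.

-38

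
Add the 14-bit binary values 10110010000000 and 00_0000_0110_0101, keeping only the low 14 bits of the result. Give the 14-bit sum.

10110011100101

  10110010000000
+ 00000001100101
= 10110011100101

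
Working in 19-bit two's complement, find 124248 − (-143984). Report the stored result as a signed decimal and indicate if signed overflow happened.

-256056; overflow

124248 → 0011110010101011000
-143984 → 1011100110110010000
Subtract via negate-and-add: invert 1011100110110010000 + 1 = 0100011001001110000 (i.e. 143984).
  0011110010101011000
+ 0100011001001110000
= 1000001011111001000
Result 1000001011111001000: MSB = 1 → 268232 − 524288 = -256056.
Both addends (after negating the subtrahend) are non-negative but the stored result is negative: signed overflow. The true value 124248 − (-143984) = 268232 lies outside [-262144, 262143].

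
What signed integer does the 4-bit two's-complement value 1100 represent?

-4

MSB is 1, so the value is negative.
Invert: 0011. Add 1: 0100 = 4. So the value is −4.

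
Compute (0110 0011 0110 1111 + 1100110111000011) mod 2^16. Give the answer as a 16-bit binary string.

0011000100110010

  0110001101101111
+ 1100110111000011
= 0011000100110010  (discard carry-out 1)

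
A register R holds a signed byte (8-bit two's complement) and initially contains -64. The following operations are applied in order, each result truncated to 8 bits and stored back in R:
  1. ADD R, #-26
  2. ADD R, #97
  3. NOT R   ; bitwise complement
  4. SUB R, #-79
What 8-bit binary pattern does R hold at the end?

Start: R = -64 = 11000000.
R = -64 + (-26) = -90 = 10100110
R = -90 + 97 = 7 = 00000111
R = NOT 00000111 = 11111000 = -8
R = -8 − (-79) = 71 = 01000111

01000111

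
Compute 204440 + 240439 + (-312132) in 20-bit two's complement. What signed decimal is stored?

204440 + 240439 = 444879 (01101100100111001111)
444879 + (-312132) = 132747 (00100000011010001011)

132747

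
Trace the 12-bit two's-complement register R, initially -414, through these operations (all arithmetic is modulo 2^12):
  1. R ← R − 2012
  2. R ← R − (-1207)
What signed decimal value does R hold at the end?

Start: R = -414 = 111001100010.
R = -414 − 2012 = -2426; wraps to 1670 = 011010000110
R = 1670 − (-1207) = 2877; wraps to -1219 = 101100111101

-1219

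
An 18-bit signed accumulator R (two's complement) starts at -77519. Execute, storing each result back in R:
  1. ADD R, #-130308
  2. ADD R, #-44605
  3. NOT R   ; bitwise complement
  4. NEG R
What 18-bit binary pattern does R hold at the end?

Start: R = -77519 = 101101000100110001.
R = -77519 + (-130308) = -207827; wraps to 54317 = 001101010000101101
R = 54317 + (-44605) = 9712 = 000010010111110000
R = NOT 000010010111110000 = 111101101000001111 = -9713
R = −(-9713) = 9713 = 000010010111110001

000010010111110001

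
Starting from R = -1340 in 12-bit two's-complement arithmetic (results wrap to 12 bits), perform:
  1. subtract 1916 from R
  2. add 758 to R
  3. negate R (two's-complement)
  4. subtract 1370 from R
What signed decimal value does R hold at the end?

Start: R = -1340 = 101011000100.
R = -1340 − 1916 = -3256; wraps to 840 = 001101001000
R = 840 + 758 = 1598 = 011000111110
R = −(1598) = -1598 = 100111000010
R = -1598 − 1370 = -2968; wraps to 1128 = 010001101000

1128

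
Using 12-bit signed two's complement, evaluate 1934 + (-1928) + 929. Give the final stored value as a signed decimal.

935

1934 + (-1928) = 6 (000000000110)
6 + 929 = 935 (001110100111)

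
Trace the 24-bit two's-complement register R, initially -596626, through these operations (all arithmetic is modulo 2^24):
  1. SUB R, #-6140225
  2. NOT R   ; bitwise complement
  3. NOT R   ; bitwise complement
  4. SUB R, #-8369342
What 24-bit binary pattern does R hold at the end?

Start: R = -596626 = 111101101110010101101110.
R = -596626 − (-6140225) = 5543599 = 010101001001011010101111
R = NOT 010101001001011010101111 = 101010110110100101010000 = -5543600
R = NOT 101010110110100101010000 = 010101001001011010101111 = 5543599
R = 5543599 − (-8369342) = 13912941; wraps to -2864275 = 110101000100101101101101

110101000100101101101101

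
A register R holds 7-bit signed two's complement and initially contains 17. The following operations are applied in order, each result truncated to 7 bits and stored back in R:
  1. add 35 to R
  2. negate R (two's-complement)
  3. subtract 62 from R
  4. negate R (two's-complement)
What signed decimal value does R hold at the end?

Start: R = 17 = 0010001.
R = 17 + 35 = 52 = 0110100
R = −(52) = -52 = 1001100
R = -52 − 62 = -114; wraps to 14 = 0001110
R = −(14) = -14 = 1110010

-14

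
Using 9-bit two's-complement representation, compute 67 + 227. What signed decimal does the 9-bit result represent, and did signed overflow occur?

-218; overflow

67 → 001000011
227 → 011100011
  001000011
+ 011100011
= 100100110
Result 100100110: MSB = 1 → 294 − 512 = -218.
Both addends are non-negative but the stored result is negative: signed overflow. The true value 67 + 227 = 294 lies outside [-256, 255].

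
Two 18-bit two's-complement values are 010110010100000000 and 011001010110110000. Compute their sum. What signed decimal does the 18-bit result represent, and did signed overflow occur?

010110010100000000 = 91392 (signed)
011001010110110000 = 103856 (signed)
  010110010100000000
+ 011001010110110000
= 101111101010110000
Result 101111101010110000: MSB = 1 → 195248 − 262144 = -66896.
Both addends are non-negative but the stored result is negative: signed overflow. The true value 91392 + 103856 = 195248 lies outside [-131072, 131071].

-66896; overflow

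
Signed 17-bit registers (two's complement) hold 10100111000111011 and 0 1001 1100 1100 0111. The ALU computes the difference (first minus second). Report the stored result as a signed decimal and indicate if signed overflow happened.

45428; overflow

10100111000111011 = -45509 (signed)
0 1001 1100 1100 0111 → 01001110011000111 = 40135 (signed)
Subtract via negate-and-add: invert 01001110011000111 + 1 = 10110001100111001 (i.e. -40135).
  10100111000111011
+ 10110001100111001
= 01011000101110100  (discard carry-out 1)
Result 01011000101110100: MSB = 0 → value 45428.
Both addends (after negating the subtrahend) are negative but the stored result is non-negative: signed overflow. The true value -45509 − 40135 = -85644 lies outside [-65536, 65535].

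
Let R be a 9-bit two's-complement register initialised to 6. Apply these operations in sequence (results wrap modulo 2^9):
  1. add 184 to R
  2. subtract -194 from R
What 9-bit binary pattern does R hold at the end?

Start: R = 6 = 000000110.
R = 6 + 184 = 190 = 010111110
R = 190 − (-194) = 384; wraps to -128 = 110000000

110000000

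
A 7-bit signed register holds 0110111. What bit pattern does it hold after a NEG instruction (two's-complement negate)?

Invert: 1001000. Add 1: 1001001.
Check: 0110111 = 55, 1001001 = -55.

1001001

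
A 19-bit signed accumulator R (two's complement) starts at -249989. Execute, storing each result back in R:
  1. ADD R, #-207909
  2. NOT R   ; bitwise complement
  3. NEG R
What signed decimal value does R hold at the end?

66391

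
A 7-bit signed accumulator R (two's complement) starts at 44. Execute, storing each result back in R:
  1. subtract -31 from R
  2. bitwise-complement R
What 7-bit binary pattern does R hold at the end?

0110100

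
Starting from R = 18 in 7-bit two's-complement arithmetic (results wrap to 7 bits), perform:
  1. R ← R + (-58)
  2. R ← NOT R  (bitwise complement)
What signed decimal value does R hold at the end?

Start: R = 18 = 0010010.
R = 18 + (-58) = -40 = 1011000
R = NOT 1011000 = 0100111 = 39

39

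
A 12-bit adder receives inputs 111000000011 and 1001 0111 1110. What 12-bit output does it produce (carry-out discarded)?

011110000001

  111000000011
+ 100101111110
= 011110000001  (discard carry-out 1)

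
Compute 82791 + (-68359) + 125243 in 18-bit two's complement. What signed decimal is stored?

82791 + (-68359) = 14432 (000011100001100000)
14432 + 125243 = 139675 → wraps to -122469 (100010000110011011)

-122469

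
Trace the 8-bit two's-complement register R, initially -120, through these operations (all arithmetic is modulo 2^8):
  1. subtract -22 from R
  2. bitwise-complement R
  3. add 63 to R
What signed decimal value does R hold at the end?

-96

Start: R = -120 = 10001000.
R = -120 − (-22) = -98 = 10011110
R = NOT 10011110 = 01100001 = 97
R = 97 + 63 = 160; wraps to -96 = 10100000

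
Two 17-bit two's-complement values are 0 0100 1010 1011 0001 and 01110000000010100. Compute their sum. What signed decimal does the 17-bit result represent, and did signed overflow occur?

-54587; overflow

0 0100 1010 1011 0001 → 00100101010110001 = 19121 (signed)
01110000000010100 = 57364 (signed)
  00100101010110001
+ 01110000000010100
= 10010101011000101
Result 10010101011000101: MSB = 1 → 76485 − 131072 = -54587.
Both addends are non-negative but the stored result is negative: signed overflow. The true value 19121 + 57364 = 76485 lies outside [-65536, 65535].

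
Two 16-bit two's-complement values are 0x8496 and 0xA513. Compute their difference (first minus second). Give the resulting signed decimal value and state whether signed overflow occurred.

0x8496 = 1000010010010110 = -31594 (signed)
0xA513 = 1010010100010011 = -23277 (signed)
Subtract via negate-and-add: invert 1010010100010011 + 1 = 0101101011101101 (i.e. 23277).
  1000010010010110
+ 0101101011101101
= 1101111110000011
Result 1101111110000011: MSB = 1 → 57219 − 65536 = -8317.
Addends (after negating the subtrahend) have opposite signs, so signed overflow cannot occur.

-8317; no overflow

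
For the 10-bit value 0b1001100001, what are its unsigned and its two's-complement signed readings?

unsigned = 609, signed = -415

Unsigned: 1001100001 = 609.
Signed: MSB=1 → 609 − 1024 = -415.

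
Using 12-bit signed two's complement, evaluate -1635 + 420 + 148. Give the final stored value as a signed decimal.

-1635 + 420 = -1215 (101101000001)
-1215 + 148 = -1067 (101111010101)

-1067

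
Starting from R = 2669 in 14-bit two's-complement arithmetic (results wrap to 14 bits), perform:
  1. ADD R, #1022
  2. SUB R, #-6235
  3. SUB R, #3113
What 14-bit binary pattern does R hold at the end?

01101010011101

Start: R = 2669 = 00101001101101.
R = 2669 + 1022 = 3691 = 00111001101011
R = 3691 − (-6235) = 9926; wraps to -6458 = 10011011000110
R = -6458 − 3113 = -9571; wraps to 6813 = 01101010011101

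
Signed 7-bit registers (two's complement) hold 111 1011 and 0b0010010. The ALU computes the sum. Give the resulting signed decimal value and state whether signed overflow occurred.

13; no overflow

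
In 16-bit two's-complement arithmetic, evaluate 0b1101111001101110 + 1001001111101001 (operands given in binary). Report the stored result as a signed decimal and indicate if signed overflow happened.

29271; overflow

0b1101111001101110 → 1101111001101110 = -8594 (signed)
1001001111101001 = -27671 (signed)
  1101111001101110
+ 1001001111101001
= 0111001001010111  (discard carry-out 1)
Result 0111001001010111: MSB = 0 → value 29271.
Both addends are negative but the stored result is non-negative: signed overflow. The true value -8594 + (-27671) = -36265 lies outside [-32768, 32767].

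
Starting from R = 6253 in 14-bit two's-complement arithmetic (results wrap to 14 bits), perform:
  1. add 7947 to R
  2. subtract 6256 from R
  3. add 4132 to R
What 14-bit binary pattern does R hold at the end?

10111100101100

Start: R = 6253 = 01100001101101.
R = 6253 + 7947 = 14200; wraps to -2184 = 11011101111000
R = -2184 − 6256 = -8440; wraps to 7944 = 01111100001000
R = 7944 + 4132 = 12076; wraps to -4308 = 10111100101100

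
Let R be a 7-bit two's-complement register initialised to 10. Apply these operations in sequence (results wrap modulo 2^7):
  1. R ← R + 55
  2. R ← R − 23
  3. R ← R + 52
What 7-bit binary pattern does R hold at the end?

1011110

Start: R = 10 = 0001010.
R = 10 + 55 = 65; wraps to -63 = 1000001
R = -63 − 23 = -86; wraps to 42 = 0101010
R = 42 + 52 = 94; wraps to -34 = 1011110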